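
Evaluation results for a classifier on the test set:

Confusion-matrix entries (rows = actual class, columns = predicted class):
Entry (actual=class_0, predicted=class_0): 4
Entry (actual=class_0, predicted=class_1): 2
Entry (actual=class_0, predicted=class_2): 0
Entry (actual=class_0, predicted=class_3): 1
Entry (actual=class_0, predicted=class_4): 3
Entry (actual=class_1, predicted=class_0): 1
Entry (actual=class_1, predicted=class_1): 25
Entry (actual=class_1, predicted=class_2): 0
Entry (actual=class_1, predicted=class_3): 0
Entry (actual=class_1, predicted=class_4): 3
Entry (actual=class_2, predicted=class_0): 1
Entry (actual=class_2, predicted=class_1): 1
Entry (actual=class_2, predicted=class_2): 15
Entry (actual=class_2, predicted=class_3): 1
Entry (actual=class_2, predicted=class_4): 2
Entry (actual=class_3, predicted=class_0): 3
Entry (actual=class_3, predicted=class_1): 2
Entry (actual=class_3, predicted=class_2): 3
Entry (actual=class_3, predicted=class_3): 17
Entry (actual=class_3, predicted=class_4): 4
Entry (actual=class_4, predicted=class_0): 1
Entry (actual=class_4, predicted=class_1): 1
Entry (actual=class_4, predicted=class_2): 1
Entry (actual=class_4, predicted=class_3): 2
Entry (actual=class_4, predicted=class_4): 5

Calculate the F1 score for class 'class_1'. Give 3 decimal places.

Treat 'class_1' as positive and all other classes as negative.
F1 score = 2·TP/(2·TP+FP+FN).
class_1: TP=25, FP=2+1+2+1=6, FN=1+0+0+3=4 → 50/60 = 0.8333

0.833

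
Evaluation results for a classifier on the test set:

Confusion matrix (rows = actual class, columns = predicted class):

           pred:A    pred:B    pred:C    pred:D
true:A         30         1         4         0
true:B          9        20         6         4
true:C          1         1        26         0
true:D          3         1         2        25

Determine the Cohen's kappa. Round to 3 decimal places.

0.681

Observed agreement pₒ = trace/N = 101/133 = 0.7594
Expected agreement pₑ = Σ (rowᵢ·colᵢ)/N² = (35·43 + 39·23 + 28·38 + 31·29)/133² = 0.2468
κ = (pₒ − pₑ)/(1 − pₑ) = (0.7594 − 0.2468)/(1 − 0.2468) = 0.681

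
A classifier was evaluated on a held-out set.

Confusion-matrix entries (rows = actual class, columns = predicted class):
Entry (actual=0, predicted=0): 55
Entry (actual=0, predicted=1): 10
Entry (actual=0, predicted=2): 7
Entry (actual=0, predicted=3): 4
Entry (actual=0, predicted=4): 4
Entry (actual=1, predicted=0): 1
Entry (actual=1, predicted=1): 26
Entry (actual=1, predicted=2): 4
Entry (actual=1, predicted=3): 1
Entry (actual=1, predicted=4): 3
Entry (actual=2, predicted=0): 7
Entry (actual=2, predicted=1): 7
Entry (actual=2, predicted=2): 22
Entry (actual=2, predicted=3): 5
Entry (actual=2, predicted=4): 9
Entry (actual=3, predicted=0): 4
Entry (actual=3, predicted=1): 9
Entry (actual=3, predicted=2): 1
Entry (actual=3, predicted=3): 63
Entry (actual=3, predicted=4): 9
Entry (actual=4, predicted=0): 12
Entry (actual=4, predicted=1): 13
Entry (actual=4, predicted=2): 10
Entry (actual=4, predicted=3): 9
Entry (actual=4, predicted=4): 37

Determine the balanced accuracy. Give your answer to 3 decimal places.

Balanced accuracy = mean of per-class recall.
  0: recall = 55/80 = 0.6875
  1: recall = 26/35 = 0.7429
  2: recall = 22/50 = 0.4400
  3: recall = 63/86 = 0.7326
  4: recall = 37/81 = 0.4568
Mean = (0.6875 + 0.7429 + 0.4400 + 0.7326 + 0.4568) / 5 = 0.612

0.612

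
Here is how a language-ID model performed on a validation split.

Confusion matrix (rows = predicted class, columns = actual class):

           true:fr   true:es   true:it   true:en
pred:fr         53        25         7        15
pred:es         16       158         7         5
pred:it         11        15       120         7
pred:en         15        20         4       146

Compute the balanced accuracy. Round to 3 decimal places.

0.749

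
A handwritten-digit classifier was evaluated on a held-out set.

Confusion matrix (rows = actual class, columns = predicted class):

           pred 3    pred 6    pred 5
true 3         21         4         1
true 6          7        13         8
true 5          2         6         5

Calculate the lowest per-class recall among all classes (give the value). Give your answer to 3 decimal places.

Per-class recall (TP/(TP+FN)):
  3: TP=21, FN=4+1=5 → 21/26 = 0.8077
  6: TP=13, FN=7+8=15 → 13/28 = 0.4643
  5: TP=5, FN=2+6=8 → 5/13 = 0.3846
Lowest is class '5' with recall = 0.385.

0.385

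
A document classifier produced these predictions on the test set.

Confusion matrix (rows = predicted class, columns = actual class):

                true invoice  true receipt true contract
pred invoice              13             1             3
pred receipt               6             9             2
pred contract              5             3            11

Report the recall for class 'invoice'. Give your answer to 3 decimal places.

0.542

recall = TP/(TP+FN).
invoice: TP=13, FN=6+5=11 → 13/24 = 0.5417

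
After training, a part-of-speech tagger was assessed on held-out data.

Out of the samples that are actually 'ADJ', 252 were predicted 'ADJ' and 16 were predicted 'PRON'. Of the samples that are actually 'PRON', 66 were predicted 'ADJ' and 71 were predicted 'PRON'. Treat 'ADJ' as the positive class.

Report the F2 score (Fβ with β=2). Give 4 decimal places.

0.9065

Fβ = (1+β²)·TP / ((1+β²)·TP + β²·FN + FP), with β²=4
= 5·252 / (5·252 + 4·16 + 66) = 0.9065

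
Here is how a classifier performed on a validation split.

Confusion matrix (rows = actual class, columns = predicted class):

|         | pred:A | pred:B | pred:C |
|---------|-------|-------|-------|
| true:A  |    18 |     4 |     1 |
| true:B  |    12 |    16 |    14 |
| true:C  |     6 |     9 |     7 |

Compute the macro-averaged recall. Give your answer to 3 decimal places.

0.494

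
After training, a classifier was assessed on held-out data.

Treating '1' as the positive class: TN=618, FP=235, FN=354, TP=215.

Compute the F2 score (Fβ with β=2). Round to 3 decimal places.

0.394

Fβ = (1+β²)·TP / ((1+β²)·TP + β²·FN + FP), with β²=4
= 5·215 / (5·215 + 4·354 + 235) = 0.394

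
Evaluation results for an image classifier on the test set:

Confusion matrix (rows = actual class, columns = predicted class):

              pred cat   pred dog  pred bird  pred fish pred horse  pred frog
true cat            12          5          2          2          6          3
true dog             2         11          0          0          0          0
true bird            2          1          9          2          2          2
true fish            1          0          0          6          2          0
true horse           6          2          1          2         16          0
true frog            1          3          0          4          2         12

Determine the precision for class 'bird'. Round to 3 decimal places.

0.750

Take TP from the diagonal, FP from the rest of the 'bird' prediction marginal, FN from the rest of the 'bird' actual marginal.
precision = TP/(TP+FP).
bird: TP=9, FP=2+0+0+1+0=3 → 9/12 = 0.7500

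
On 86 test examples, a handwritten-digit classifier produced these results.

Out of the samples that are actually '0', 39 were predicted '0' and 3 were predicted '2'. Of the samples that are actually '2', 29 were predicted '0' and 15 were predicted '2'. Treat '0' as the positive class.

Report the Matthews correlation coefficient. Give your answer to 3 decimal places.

MCC = (TP·TN − FP·FN) / √((TP+FP)(TP+FN)(TN+FP)(TN+FN))
Numerator = 39·15 − 29·3 = 498
Denominator = √(68·42·44·18) = √2261952 = 1503.9787
MCC = 498 / 1503.9787 = 0.331

0.331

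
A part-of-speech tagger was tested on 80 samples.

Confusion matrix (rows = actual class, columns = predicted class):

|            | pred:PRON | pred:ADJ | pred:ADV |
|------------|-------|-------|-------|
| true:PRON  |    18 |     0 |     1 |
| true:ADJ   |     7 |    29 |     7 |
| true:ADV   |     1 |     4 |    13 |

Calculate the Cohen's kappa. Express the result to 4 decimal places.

Observed agreement pₒ = trace/N = 60/80 = 0.75000
Expected agreement pₑ = Σ (rowᵢ·colᵢ)/N² = (19·26 + 43·33 + 18·21)/80² = 0.35797
κ = (pₒ − pₑ)/(1 − pₑ) = (0.75000 − 0.35797)/(1 − 0.35797) = 0.6106

0.6106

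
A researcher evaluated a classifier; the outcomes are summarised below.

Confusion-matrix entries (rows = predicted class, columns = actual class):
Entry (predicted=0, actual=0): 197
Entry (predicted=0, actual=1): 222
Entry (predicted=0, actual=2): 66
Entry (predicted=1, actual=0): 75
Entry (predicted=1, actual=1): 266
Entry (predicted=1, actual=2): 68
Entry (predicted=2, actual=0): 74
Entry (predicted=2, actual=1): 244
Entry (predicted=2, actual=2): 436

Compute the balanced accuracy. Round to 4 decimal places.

0.5659

Balanced accuracy = mean of per-class recall.
  0: recall = 197/346 = 0.56936
  1: recall = 266/732 = 0.36339
  2: recall = 436/570 = 0.76491
Mean = (0.56936 + 0.36339 + 0.76491) / 3 = 0.5659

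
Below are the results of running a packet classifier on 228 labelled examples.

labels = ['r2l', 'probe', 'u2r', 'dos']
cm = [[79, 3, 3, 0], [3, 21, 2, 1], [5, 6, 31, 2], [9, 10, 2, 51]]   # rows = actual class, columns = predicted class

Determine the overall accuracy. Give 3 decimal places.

Accuracy = trace / total = (79+21+31+51=182) / 228 = 182/228 = 0.798

0.798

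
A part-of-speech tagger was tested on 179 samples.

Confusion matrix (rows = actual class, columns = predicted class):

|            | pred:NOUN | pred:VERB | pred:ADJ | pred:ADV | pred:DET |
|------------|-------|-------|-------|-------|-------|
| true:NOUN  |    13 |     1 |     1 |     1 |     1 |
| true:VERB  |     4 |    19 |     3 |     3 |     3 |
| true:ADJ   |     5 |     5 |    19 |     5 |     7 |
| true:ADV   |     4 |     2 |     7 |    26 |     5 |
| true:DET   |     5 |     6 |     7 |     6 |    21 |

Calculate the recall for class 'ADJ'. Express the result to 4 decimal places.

Treat 'ADJ' as positive and all other classes as negative.
recall = TP/(TP+FN).
ADJ: TP=19, FN=5+5+5+7=22 → 19/41 = 0.46341

0.4634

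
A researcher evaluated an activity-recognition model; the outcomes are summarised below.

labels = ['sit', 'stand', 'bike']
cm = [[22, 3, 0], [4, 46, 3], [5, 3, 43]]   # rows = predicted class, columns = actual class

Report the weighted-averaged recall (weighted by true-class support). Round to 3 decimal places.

Per-class recall (TP/(TP+FN)):
  sit: TP=22, FN=4+5=9 → 22/31 = 0.7097
  stand: TP=46, FN=3+3=6 → 46/52 = 0.8846
  bike: TP=43, FN=0+3=3 → 43/46 = 0.9348
Weighted-recall = Σ (supportᵢ/N)·recallᵢ with N=129: (31/129)·0.7097 + (52/129)·0.8846 + (46/129)·0.9348 = 0.860

0.860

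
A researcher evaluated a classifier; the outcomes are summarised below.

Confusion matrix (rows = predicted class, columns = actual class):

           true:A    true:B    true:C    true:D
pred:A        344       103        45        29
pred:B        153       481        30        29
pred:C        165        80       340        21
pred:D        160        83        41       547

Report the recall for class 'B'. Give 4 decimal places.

recall = TP/(TP+FN).
B: TP=481, FN=103+80+83=266 → 481/747 = 0.64391

0.6439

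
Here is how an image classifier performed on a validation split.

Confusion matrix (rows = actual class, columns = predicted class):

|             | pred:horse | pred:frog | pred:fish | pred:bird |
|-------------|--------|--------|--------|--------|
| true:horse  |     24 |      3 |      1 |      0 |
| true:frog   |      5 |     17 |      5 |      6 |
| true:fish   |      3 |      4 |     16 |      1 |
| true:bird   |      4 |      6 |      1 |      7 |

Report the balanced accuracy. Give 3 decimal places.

Balanced accuracy = mean of per-class recall.
  horse: recall = 24/28 = 0.8571
  frog: recall = 17/33 = 0.5152
  fish: recall = 16/24 = 0.6667
  bird: recall = 7/18 = 0.3889
Mean = (0.8571 + 0.5152 + 0.6667 + 0.3889) / 4 = 0.607

0.607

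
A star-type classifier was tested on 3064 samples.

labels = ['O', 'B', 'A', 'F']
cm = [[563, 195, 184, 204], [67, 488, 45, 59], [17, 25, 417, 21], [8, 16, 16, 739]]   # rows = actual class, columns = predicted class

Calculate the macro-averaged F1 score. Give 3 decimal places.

0.720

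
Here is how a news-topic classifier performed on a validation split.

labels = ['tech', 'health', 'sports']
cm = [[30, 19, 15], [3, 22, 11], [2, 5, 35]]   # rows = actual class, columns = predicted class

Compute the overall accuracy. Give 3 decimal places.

Accuracy = trace / total = (30+22+35=87) / 142 = 87/142 = 0.613

0.613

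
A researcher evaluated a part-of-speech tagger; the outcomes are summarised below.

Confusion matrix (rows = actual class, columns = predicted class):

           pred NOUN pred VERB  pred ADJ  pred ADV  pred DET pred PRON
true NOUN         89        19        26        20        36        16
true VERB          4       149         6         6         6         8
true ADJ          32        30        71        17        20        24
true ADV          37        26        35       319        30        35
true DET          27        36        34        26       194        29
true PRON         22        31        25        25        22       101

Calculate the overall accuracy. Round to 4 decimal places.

Accuracy = trace / total = (89+149+71+319+194+101=923) / 1633 = 923/1633 = 0.5652

0.5652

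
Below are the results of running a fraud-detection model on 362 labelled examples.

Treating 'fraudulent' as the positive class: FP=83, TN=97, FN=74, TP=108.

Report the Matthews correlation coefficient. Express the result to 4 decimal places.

0.1325

MCC = (TP·TN − FP·FN) / √((TP+FP)(TP+FN)(TN+FP)(TN+FN))
Numerator = 108·97 − 83·74 = 4334
Denominator = √(191·182·180·171) = √1069974360 = 32710.4625
MCC = 4334 / 32710.4625 = 0.1325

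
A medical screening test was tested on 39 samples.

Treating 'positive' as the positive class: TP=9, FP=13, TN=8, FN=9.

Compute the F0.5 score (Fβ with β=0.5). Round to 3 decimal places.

Fβ = (1+β²)·TP / ((1+β²)·TP + β²·FN + FP), with β²=1/4
= 1.25·9 / (1.25·9 + 0.25·9 + 13) = 0.425

0.425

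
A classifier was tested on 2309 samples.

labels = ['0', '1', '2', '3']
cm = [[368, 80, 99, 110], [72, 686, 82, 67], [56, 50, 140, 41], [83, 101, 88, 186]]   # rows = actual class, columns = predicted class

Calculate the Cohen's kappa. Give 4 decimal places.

0.4380

Observed agreement pₒ = trace/N = 1380/2309 = 0.59766
Expected agreement pₑ = Σ (rowᵢ·colᵢ)/N² = (657·579 + 907·917 + 287·409 + 458·404)/2309² = 0.28407
κ = (pₒ − pₑ)/(1 − pₑ) = (0.59766 − 0.28407)/(1 − 0.28407) = 0.4380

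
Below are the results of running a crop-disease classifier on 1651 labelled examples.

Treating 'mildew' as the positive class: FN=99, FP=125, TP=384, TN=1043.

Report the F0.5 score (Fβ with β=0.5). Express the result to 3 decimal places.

Fβ = (1+β²)·TP / ((1+β²)·TP + β²·FN + FP), with β²=1/4
= 1.25·384 / (1.25·384 + 0.25·99 + 125) = 0.762

0.762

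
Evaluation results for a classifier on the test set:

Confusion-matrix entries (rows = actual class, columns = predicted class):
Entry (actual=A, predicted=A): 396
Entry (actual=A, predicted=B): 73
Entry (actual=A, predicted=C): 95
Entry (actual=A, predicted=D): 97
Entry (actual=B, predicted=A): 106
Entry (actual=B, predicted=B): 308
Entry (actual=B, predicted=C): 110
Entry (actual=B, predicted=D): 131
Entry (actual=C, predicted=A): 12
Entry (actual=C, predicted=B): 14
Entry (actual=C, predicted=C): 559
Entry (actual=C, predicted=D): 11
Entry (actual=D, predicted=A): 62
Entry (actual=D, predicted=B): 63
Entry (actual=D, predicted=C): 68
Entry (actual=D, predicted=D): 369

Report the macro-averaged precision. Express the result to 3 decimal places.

0.660

Per-class precision (TP/(TP+FP)):
  A: TP=396, FP=106+12+62=180 → 396/576 = 0.6875
  B: TP=308, FP=73+14+63=150 → 308/458 = 0.6725
  C: TP=559, FP=95+110+68=273 → 559/832 = 0.6719
  D: TP=369, FP=97+131+11=239 → 369/608 = 0.6069
Macro-precision = mean = (0.6875 + 0.6725 + 0.6719 + 0.6069) / 4 = 0.660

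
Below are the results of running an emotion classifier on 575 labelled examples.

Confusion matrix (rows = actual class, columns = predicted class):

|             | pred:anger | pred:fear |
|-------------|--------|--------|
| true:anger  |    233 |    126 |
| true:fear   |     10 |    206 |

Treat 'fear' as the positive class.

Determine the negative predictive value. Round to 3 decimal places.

NPV = TN/(TN+FN) = 233/(233+10) = 0.959

0.959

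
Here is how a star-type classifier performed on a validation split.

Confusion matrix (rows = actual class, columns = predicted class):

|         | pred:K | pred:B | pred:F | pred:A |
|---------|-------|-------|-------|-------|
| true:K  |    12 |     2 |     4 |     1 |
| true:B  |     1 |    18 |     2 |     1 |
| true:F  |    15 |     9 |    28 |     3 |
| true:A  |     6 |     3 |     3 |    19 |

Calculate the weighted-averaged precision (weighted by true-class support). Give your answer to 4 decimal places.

Per-class precision (TP/(TP+FP)):
  K: TP=12, FP=1+15+6=22 → 12/34 = 0.35294
  B: TP=18, FP=2+9+3=14 → 18/32 = 0.56250
  F: TP=28, FP=4+2+3=9 → 28/37 = 0.75676
  A: TP=19, FP=1+1+3=5 → 19/24 = 0.79167
Weighted-precision = Σ (supportᵢ/N)·precisionᵢ with N=127: (19/127)·0.35294 + (22/127)·0.56250 + (55/127)·0.75676 + (31/127)·0.79167 = 0.6712

0.6712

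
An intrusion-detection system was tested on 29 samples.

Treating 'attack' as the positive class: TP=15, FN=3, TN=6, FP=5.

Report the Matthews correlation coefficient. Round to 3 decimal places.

MCC = (TP·TN − FP·FN) / √((TP+FP)(TP+FN)(TN+FP)(TN+FN))
Numerator = 15·6 − 5·3 = 75
Denominator = √(20·18·11·9) = √35640 = 188.7856
MCC = 75 / 188.7856 = 0.397

0.397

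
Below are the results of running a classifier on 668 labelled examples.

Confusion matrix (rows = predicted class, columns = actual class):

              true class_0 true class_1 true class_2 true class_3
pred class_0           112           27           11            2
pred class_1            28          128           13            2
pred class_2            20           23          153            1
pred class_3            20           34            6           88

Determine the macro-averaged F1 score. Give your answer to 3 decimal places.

Per-class F1 score (2·TP/(2·TP+FP+FN)):
  class_0: TP=112, FP=27+11+2=40, FN=28+20+20=68 → 224/332 = 0.6747
  class_1: TP=128, FP=28+13+2=43, FN=27+23+34=84 → 256/383 = 0.6684
  class_2: TP=153, FP=20+23+1=44, FN=11+13+6=30 → 306/380 = 0.8053
  class_3: TP=88, FP=20+34+6=60, FN=2+2+1=5 → 176/241 = 0.7303
Macro-F1 score = mean = (0.6747 + 0.6684 + 0.8053 + 0.7303) / 4 = 0.720

0.720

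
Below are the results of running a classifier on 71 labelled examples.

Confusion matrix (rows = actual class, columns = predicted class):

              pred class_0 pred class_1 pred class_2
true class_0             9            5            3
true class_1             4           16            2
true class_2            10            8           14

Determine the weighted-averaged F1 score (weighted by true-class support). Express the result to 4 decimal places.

0.5496

Per-class F1 score (2·TP/(2·TP+FP+FN)):
  class_0: TP=9, FP=4+10=14, FN=5+3=8 → 18/40 = 0.45000
  class_1: TP=16, FP=5+8=13, FN=4+2=6 → 32/51 = 0.62745
  class_2: TP=14, FP=3+2=5, FN=10+8=18 → 28/51 = 0.54902
Weighted-F1 score = Σ (supportᵢ/N)·F1 scoreᵢ with N=71: (17/71)·0.45000 + (22/71)·0.62745 + (32/71)·0.54902 = 0.5496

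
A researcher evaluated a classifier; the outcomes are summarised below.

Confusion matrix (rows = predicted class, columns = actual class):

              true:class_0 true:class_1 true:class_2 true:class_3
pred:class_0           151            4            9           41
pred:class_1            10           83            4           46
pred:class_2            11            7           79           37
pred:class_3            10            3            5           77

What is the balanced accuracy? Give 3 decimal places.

Balanced accuracy = mean of per-class recall.
  class_0: recall = 151/182 = 0.8297
  class_1: recall = 83/97 = 0.8557
  class_2: recall = 79/97 = 0.8144
  class_3: recall = 77/201 = 0.3831
Mean = (0.8297 + 0.8557 + 0.8144 + 0.3831) / 4 = 0.721

0.721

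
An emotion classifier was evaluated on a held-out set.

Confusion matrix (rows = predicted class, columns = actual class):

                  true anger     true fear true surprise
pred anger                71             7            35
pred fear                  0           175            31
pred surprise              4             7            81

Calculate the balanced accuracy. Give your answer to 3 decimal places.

0.808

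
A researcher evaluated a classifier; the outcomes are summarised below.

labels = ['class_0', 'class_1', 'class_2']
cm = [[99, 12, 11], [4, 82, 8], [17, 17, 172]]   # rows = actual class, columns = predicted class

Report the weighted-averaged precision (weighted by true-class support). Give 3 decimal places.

Per-class precision (TP/(TP+FP)):
  class_0: TP=99, FP=4+17=21 → 99/120 = 0.8250
  class_1: TP=82, FP=12+17=29 → 82/111 = 0.7387
  class_2: TP=172, FP=11+8=19 → 172/191 = 0.9005
Weighted-precision = Σ (supportᵢ/N)·precisionᵢ with N=422: (122/422)·0.8250 + (94/422)·0.7387 + (206/422)·0.9005 = 0.843

0.843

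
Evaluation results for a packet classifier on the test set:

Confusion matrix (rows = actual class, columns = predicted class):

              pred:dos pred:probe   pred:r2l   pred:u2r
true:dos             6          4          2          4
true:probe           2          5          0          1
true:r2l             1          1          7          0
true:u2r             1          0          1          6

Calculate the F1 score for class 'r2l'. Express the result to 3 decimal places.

F1 score = 2·TP/(2·TP+FP+FN).
r2l: TP=7, FP=2+0+1=3, FN=1+1+0=2 → 14/19 = 0.7368

0.737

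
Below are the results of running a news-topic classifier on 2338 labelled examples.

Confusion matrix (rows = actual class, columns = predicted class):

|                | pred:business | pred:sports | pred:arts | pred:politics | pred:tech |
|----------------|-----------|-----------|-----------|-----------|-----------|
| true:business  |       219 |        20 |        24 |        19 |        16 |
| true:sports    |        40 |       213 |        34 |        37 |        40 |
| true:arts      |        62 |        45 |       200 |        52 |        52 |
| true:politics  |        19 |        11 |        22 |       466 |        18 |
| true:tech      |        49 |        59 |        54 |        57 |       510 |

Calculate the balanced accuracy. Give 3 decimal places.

Balanced accuracy = mean of per-class recall.
  business: recall = 219/298 = 0.7349
  sports: recall = 213/364 = 0.5852
  arts: recall = 200/411 = 0.4866
  politics: recall = 466/536 = 0.8694
  tech: recall = 510/729 = 0.6996
Mean = (0.7349 + 0.5852 + 0.4866 + 0.8694 + 0.6996) / 5 = 0.675

0.675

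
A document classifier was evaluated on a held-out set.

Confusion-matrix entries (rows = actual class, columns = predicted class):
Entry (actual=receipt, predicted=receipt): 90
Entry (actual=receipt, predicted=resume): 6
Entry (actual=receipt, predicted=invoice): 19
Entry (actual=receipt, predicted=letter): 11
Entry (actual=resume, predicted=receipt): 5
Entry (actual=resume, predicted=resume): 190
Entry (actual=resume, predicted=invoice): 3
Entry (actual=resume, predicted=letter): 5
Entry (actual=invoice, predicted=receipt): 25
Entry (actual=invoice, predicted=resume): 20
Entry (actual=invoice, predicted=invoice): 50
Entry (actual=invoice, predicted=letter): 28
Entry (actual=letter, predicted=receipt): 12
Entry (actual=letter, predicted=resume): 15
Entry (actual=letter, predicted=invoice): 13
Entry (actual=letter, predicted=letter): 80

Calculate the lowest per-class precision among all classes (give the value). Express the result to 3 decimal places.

Per-class precision (TP/(TP+FP)):
  receipt: TP=90, FP=5+25+12=42 → 90/132 = 0.6818
  resume: TP=190, FP=6+20+15=41 → 190/231 = 0.8225
  invoice: TP=50, FP=19+3+13=35 → 50/85 = 0.5882
  letter: TP=80, FP=11+5+28=44 → 80/124 = 0.6452
Lowest is class 'invoice' with precision = 0.588.

0.588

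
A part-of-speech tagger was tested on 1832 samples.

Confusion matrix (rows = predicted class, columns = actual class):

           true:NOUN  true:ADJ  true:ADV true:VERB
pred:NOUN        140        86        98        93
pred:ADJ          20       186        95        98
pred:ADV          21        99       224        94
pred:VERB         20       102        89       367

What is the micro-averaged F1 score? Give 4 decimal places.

Micro-averaging pools counts across classes: ΣTP=917, ΣFP=915, ΣFN=915.
Micro-F1 score = 2·TP/(2·TP+FP+FN) on pooled counts = 0.5005 (equals overall accuracy in single-label multiclass).

0.5005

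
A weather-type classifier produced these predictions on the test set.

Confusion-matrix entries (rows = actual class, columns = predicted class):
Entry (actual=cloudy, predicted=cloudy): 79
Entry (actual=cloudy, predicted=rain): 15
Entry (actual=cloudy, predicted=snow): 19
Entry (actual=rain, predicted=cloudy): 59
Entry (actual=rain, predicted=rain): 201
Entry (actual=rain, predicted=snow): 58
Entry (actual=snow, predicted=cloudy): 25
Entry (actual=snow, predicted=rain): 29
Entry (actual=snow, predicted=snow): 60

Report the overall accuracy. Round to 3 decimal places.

0.624

Accuracy = trace / total = (79+201+60=340) / 545 = 340/545 = 0.624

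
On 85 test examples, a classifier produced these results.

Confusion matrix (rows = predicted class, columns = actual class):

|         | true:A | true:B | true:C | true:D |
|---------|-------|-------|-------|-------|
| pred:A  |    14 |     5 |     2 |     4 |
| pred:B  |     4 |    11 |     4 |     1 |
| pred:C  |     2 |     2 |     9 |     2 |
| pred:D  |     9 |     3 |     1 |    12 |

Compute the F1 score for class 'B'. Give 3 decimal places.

0.537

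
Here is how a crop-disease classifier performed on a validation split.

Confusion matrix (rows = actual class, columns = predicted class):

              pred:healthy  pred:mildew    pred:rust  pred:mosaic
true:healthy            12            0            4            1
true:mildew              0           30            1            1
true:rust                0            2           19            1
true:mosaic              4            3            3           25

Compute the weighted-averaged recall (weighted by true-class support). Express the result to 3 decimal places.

Per-class recall (TP/(TP+FN)):
  healthy: TP=12, FN=0+4+1=5 → 12/17 = 0.7059
  mildew: TP=30, FN=0+1+1=2 → 30/32 = 0.9375
  rust: TP=19, FN=0+2+1=3 → 19/22 = 0.8636
  mosaic: TP=25, FN=4+3+3=10 → 25/35 = 0.7143
Weighted-recall = Σ (supportᵢ/N)·recallᵢ with N=106: (17/106)·0.7059 + (32/106)·0.9375 + (22/106)·0.8636 + (35/106)·0.7143 = 0.811

0.811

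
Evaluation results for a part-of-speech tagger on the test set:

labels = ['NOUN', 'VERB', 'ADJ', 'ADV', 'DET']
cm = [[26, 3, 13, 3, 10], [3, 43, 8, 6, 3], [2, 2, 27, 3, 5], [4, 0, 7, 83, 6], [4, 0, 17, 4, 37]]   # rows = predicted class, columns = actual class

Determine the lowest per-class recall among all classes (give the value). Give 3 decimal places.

0.375

Per-class recall (TP/(TP+FN)):
  NOUN: TP=26, FN=3+2+4+4=13 → 26/39 = 0.6667
  VERB: TP=43, FN=3+2+0+0=5 → 43/48 = 0.8958
  ADJ: TP=27, FN=13+8+7+17=45 → 27/72 = 0.3750
  ADV: TP=83, FN=3+6+3+4=16 → 83/99 = 0.8384
  DET: TP=37, FN=10+3+5+6=24 → 37/61 = 0.6066
Lowest is class 'ADJ' with recall = 0.375.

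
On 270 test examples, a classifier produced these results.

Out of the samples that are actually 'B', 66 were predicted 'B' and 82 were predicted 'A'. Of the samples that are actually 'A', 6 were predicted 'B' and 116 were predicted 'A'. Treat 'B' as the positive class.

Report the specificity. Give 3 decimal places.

0.951

Specificity = TN/(TN+FP) = 116/(116+6) = 0.951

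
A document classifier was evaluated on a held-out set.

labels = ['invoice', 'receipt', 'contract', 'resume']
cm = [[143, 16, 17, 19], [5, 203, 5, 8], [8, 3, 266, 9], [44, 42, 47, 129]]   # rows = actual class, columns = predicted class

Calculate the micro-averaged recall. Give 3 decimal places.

Micro-averaging pools counts across classes: ΣTP=741, ΣFP=223, ΣFN=223.
Micro-recall = TP/(TP+FN) on pooled counts = 0.769 (equals overall accuracy in single-label multiclass).

0.769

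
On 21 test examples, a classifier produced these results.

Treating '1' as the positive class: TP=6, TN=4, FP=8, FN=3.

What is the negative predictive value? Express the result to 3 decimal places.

0.571

NPV = TN/(TN+FN) = 4/(4+3) = 0.571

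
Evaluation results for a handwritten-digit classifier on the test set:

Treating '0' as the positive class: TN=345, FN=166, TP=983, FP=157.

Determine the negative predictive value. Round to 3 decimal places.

NPV = TN/(TN+FN) = 345/(345+166) = 0.675

0.675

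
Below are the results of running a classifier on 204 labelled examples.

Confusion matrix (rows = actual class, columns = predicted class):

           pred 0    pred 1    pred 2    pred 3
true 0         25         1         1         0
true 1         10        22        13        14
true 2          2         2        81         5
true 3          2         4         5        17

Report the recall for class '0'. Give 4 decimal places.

0.9259

Treat '0' as positive and all other classes as negative.
recall = TP/(TP+FN).
0: TP=25, FN=1+1+0=2 → 25/27 = 0.92593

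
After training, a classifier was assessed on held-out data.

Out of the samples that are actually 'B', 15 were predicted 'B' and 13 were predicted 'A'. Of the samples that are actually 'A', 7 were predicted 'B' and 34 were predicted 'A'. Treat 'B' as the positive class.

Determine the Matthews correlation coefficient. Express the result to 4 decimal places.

0.3846

MCC = (TP·TN − FP·FN) / √((TP+FP)(TP+FN)(TN+FP)(TN+FN))
Numerator = 15·34 − 7·13 = 419
Denominator = √(22·28·41·47) = √1187032 = 1089.5100
MCC = 419 / 1089.5100 = 0.3846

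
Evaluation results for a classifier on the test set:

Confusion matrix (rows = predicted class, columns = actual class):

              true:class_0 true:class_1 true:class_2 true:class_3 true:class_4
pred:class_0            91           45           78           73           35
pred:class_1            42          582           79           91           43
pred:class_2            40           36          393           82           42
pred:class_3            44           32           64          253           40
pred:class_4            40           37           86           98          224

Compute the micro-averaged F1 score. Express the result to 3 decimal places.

0.578

Micro-averaging pools counts across classes: ΣTP=1543, ΣFP=1127, ΣFN=1127.
Micro-F1 score = 2·TP/(2·TP+FP+FN) on pooled counts = 0.578 (equals overall accuracy in single-label multiclass).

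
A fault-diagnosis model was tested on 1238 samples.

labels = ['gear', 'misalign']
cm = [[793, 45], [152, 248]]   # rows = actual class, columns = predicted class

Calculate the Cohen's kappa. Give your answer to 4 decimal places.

0.6089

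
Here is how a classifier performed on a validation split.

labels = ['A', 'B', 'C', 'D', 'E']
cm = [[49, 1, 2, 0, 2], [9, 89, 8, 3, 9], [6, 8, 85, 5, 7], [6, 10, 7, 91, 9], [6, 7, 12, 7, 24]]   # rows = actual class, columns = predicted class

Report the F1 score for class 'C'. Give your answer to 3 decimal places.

Treat 'C' as positive and all other classes as negative.
F1 score = 2·TP/(2·TP+FP+FN).
C: TP=85, FP=2+8+7+12=29, FN=6+8+5+7=26 → 170/225 = 0.7556

0.756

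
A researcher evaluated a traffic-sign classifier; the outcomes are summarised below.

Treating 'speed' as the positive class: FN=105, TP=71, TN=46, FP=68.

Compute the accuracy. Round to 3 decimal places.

Accuracy = (TP+TN)/N = (71+46)/290 = 0.403

0.403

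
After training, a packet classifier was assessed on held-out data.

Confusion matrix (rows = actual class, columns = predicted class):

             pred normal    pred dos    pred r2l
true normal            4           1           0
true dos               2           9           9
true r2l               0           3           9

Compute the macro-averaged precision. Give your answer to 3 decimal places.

Per-class precision (TP/(TP+FP)):
  normal: TP=4, FP=2+0=2 → 4/6 = 0.6667
  dos: TP=9, FP=1+3=4 → 9/13 = 0.6923
  r2l: TP=9, FP=0+9=9 → 9/18 = 0.5000
Macro-precision = mean = (0.6667 + 0.6923 + 0.5000) / 3 = 0.620

0.620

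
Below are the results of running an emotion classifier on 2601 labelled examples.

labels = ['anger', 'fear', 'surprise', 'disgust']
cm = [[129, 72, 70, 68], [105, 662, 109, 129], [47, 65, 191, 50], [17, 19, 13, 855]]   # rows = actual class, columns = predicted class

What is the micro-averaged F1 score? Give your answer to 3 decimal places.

Micro-averaging pools counts across classes: ΣTP=1837, ΣFP=764, ΣFN=764.
Micro-F1 score = 2·TP/(2·TP+FP+FN) on pooled counts = 0.706 (equals overall accuracy in single-label multiclass).

0.706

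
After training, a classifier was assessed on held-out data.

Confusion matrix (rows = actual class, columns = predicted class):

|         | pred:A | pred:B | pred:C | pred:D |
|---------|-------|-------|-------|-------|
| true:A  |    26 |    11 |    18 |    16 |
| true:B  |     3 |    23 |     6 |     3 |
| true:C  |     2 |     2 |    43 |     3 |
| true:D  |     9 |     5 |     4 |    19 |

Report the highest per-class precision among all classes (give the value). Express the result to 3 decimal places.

Per-class precision (TP/(TP+FP)):
  A: TP=26, FP=3+2+9=14 → 26/40 = 0.6500
  B: TP=23, FP=11+2+5=18 → 23/41 = 0.5610
  C: TP=43, FP=18+6+4=28 → 43/71 = 0.6056
  D: TP=19, FP=16+3+3=22 → 19/41 = 0.4634
Highest is class 'A' with precision = 0.650.

0.650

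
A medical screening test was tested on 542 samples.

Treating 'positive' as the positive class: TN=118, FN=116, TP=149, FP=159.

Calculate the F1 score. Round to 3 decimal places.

Precision = TP/(TP+FP) = 149/308 = 0.4838
Recall = TP/(TP+FN) = 149/265 = 0.5623
F1 = 2·TP/(2·TP+FP+FN) = 298/573 = 0.520

0.520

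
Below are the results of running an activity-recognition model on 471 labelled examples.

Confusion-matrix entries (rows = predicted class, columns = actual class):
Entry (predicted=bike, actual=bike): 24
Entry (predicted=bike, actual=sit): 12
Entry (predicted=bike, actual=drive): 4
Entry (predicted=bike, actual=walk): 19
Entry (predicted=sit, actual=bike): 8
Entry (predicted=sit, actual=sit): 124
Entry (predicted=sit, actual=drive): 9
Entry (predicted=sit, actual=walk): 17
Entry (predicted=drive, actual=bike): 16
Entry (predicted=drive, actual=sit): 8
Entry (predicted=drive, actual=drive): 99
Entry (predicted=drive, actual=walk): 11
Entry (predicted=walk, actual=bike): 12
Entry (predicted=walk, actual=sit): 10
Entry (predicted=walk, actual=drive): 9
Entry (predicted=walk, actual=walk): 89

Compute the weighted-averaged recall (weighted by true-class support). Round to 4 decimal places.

Per-class recall (TP/(TP+FN)):
  bike: TP=24, FN=8+16+12=36 → 24/60 = 0.40000
  sit: TP=124, FN=12+8+10=30 → 124/154 = 0.80519
  drive: TP=99, FN=4+9+9=22 → 99/121 = 0.81818
  walk: TP=89, FN=19+17+11=47 → 89/136 = 0.65441
Weighted-recall = Σ (supportᵢ/N)·recallᵢ with N=471: (60/471)·0.40000 + (154/471)·0.80519 + (121/471)·0.81818 + (136/471)·0.65441 = 0.7134

0.7134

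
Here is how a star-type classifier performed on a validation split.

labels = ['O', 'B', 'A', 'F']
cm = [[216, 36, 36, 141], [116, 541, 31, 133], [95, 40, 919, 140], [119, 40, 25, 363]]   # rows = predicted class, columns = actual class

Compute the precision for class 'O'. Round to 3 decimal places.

0.503

One-vs-rest for 'O': TP = diagonal; FP = other classes predicted 'O'; FN = 'O' predicted as other.
precision = TP/(TP+FP).
O: TP=216, FP=36+36+141=213 → 216/429 = 0.5035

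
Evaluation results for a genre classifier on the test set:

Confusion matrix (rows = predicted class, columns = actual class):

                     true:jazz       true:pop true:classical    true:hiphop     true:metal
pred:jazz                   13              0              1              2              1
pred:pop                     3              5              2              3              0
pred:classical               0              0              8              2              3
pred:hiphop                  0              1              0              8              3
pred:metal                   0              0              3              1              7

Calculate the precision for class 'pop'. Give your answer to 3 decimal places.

Treat 'pop' as positive and all other classes as negative.
precision = TP/(TP+FP).
pop: TP=5, FP=3+2+3+0=8 → 5/13 = 0.3846

0.385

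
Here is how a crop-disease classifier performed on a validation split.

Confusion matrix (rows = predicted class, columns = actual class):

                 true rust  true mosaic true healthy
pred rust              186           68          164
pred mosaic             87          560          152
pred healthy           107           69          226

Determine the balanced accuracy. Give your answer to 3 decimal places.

Balanced accuracy = mean of per-class recall.
  rust: recall = 186/380 = 0.4895
  mosaic: recall = 560/697 = 0.8034
  healthy: recall = 226/542 = 0.4170
Mean = (0.4895 + 0.8034 + 0.4170) / 3 = 0.570

0.570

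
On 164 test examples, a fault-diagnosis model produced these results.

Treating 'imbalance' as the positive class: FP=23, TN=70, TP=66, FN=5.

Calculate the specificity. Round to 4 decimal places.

0.7527

Specificity = TN/(TN+FP) = 70/(70+23) = 0.7527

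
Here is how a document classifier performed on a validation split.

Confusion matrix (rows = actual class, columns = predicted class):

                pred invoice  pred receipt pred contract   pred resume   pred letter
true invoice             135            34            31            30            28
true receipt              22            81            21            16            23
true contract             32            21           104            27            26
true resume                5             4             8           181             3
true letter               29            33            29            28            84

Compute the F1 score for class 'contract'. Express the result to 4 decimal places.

0.5161

One-vs-rest for 'contract': TP = diagonal; FP = other classes predicted 'contract'; FN = 'contract' predicted as other.
F1 score = 2·TP/(2·TP+FP+FN).
contract: TP=104, FP=31+21+8+29=89, FN=32+21+27+26=106 → 208/403 = 0.51613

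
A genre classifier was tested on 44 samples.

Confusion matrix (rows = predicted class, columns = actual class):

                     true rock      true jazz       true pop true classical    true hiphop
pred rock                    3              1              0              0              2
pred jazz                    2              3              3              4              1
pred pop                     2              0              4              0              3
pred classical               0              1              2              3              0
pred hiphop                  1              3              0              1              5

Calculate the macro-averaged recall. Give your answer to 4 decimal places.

0.4048

Per-class recall (TP/(TP+FN)):
  rock: TP=3, FN=2+2+0+1=5 → 3/8 = 0.37500
  jazz: TP=3, FN=1+0+1+3=5 → 3/8 = 0.37500
  pop: TP=4, FN=0+3+2+0=5 → 4/9 = 0.44444
  classical: TP=3, FN=0+4+0+1=5 → 3/8 = 0.37500
  hiphop: TP=5, FN=2+1+3+0=6 → 5/11 = 0.45455
Macro-recall = mean = (0.37500 + 0.37500 + 0.44444 + 0.37500 + 0.45455) / 5 = 0.4048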